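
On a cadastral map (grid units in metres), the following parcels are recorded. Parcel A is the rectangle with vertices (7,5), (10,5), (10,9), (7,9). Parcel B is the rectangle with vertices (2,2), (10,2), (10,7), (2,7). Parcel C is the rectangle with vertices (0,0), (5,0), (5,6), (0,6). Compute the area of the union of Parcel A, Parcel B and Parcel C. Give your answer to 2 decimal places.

64.00

By inclusion–exclusion:
Individual areas: |Parcel A| = 12, |Parcel B| = 40, |Parcel C| = 30.
|Parcel A∩Parcel B|: x∈[7,10], y∈[5,7] → 3·2 = 6.
|Parcel A∩Parcel C| = 0 (no overlap).
|Parcel B∩Parcel C|: x∈[2,5], y∈[2,6] → 3·4 = 12.
|Parcel A∩Parcel B∩Parcel C| = 0.
|Parcel A ∪ Parcel B ∪ Parcel C| = 82 − 18 + 0 = 64.00.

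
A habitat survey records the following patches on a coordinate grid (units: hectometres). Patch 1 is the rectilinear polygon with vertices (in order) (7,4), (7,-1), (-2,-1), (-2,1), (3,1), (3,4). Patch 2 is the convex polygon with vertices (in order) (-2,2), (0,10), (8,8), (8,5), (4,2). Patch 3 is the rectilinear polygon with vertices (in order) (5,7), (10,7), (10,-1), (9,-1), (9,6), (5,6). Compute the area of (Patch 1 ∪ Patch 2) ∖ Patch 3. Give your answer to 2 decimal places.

80.33

|Patch 1 ∪ Patch 2| = 83.3333.
|(Patch 1 ∪ Patch 2) ∩ Patch 3| = 3.
|(Patch 1 ∪ Patch 2) ∖ Patch 3| = 83.3333 − 3 = 80.33.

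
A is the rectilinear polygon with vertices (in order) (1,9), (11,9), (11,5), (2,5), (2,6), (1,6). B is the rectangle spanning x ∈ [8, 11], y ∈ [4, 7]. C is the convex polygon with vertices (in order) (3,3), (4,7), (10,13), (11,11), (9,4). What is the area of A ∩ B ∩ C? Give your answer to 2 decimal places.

The intersection is the polygon with vertices (8,5), (8,7), (9.857,7), (9.286,5).
By the shoelace formula its area is 3.14.

3.14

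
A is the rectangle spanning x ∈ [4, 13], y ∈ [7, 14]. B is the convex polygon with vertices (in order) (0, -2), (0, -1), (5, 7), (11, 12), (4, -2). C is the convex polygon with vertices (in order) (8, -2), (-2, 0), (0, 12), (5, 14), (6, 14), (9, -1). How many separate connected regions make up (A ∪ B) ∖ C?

(A ∪ B) ∖ C splits into 3 disjoint pieces (area 0.2, area 44.9643, area 4.8455).

3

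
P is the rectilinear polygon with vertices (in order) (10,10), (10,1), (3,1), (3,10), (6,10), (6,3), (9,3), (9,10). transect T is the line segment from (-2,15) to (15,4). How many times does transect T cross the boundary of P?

4

The segment meets the boundary at (10,7.235), (9,7.882), (6,9.824), (5.727,10).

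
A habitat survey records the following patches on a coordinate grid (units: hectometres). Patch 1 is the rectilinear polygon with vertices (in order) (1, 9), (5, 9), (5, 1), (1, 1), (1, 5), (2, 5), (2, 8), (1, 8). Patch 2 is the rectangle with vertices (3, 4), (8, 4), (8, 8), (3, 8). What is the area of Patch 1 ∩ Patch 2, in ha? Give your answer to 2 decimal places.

8.00

The intersection is the polygon with vertices (5,4), (3,4), (3,8), (5,8).
By the shoelace formula its area is 8.00.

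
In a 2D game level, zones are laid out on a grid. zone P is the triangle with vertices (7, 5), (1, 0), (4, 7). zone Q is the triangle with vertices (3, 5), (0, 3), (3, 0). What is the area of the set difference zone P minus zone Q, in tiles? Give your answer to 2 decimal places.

|zone P| = 13.5, |zone P∩zone Q| = 2.5091.
|zone P ∖ zone Q| = |zone P| − |zone P∩zone Q| = 13.5 − 2.5091 = 10.99.

10.99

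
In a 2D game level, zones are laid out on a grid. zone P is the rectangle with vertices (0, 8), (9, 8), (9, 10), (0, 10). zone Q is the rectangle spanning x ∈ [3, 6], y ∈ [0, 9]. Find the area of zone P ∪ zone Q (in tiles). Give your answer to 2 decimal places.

42.00

By inclusion–exclusion:
Individual areas: |zone P| = 18, |zone Q| = 27.
|zone P∩zone Q|: x∈[3,6], y∈[8,9] → 3·1 = 3.
|zone P ∪ zone Q| = 45 − 3 = 42.00.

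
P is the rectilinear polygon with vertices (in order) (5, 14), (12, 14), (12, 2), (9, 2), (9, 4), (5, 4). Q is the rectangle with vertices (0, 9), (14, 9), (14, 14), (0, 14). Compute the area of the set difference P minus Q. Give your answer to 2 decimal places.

41.00

|P| = 76, |P∩Q| = 35.
|P ∖ Q| = |P| − |P∩Q| = 76 − 35 = 41.00.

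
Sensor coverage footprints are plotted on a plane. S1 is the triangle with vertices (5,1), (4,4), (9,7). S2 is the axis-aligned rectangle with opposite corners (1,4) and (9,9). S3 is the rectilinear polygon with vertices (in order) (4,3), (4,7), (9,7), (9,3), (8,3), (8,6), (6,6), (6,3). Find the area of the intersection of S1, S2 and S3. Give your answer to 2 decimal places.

1.78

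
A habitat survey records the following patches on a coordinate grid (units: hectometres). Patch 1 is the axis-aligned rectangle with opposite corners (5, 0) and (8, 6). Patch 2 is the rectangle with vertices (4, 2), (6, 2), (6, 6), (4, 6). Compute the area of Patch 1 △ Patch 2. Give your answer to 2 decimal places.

|Patch 1∩Patch 2|: x∈[5,6], y∈[2,6] → 1·4 = 4.
|Patch 1 △ Patch 2| = |Patch 1| + |Patch 2| − 2·|Patch 1∩Patch 2| = 18 + 8 − 8 = 18.00.

18.00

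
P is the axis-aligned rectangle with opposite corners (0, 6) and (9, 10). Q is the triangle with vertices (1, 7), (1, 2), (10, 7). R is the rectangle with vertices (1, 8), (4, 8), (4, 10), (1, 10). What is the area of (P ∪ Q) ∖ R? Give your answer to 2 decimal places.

|P ∪ Q| = 50.6778.
|(P ∪ Q) ∩ R| = 6.
|(P ∪ Q) ∖ R| = 50.6778 − 6 = 44.68.

44.68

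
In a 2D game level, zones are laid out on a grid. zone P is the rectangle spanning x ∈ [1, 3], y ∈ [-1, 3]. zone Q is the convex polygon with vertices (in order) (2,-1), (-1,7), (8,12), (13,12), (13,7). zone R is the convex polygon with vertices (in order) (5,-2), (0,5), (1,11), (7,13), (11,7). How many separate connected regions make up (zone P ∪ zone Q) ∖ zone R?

2

(zone P ∪ zone Q) ∖ zone R splits into 2 disjoint pieces (area 10.1814, area 21.1343).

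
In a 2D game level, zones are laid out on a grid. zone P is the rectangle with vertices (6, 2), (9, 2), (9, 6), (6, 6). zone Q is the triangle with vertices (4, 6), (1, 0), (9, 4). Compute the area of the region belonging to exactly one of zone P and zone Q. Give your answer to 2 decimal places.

|zone P| = 12, |zone Q| = 18, |zone P∩zone Q| = 4.05.
|zone P △ zone Q| = |zone P| + |zone Q| − 2·|zone P∩zone Q| = 12 + 18 − 8.1 = 21.90.

21.90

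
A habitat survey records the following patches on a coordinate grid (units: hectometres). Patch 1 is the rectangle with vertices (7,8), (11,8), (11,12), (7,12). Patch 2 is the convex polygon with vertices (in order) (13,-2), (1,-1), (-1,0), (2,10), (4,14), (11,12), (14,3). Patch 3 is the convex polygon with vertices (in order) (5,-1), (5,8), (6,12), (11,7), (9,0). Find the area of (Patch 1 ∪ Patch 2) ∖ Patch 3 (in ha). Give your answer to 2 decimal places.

118.50

|Patch 1 ∪ Patch 2| = 171.
|(Patch 1 ∪ Patch 2) ∩ Patch 3| = 52.5.
|(Patch 1 ∪ Patch 2) ∖ Patch 3| = 171 − 52.5 = 118.50.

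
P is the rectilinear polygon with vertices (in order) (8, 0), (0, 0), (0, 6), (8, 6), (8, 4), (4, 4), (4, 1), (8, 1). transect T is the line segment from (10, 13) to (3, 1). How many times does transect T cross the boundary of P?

The segment meets the boundary at (4,2.714), (5.917,6), (4.75,4).

3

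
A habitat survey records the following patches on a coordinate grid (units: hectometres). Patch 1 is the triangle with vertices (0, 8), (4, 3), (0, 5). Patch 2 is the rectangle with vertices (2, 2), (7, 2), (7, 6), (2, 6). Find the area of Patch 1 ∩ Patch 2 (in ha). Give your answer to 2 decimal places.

1.50

The intersection is the polygon with vertices (4,3), (2,4), (2,5.5).
By the shoelace formula its area is 1.50.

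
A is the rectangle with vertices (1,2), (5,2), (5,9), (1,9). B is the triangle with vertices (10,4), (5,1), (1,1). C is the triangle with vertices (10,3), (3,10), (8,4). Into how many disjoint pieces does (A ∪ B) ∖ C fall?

(A ∪ B) ∖ C splits into 3 disjoint pieces (area 32.8712, area 0.5, area 0.0625).

3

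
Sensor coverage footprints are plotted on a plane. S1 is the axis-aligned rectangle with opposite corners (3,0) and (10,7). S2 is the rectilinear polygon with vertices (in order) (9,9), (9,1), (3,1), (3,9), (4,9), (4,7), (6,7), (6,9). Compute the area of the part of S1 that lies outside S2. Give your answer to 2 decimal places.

|S1| = 49, |S1∩S2| = 36.
|S1 ∖ S2| = |S1| − |S1∩S2| = 49 − 36 = 13.00.

13.00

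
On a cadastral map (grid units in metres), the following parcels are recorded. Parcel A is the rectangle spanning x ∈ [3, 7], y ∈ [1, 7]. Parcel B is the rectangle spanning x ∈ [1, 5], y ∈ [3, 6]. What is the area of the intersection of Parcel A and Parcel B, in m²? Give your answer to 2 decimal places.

|Parcel A∩Parcel B|: x∈[3,5], y∈[3,6] → 2·3 = 6.

6.00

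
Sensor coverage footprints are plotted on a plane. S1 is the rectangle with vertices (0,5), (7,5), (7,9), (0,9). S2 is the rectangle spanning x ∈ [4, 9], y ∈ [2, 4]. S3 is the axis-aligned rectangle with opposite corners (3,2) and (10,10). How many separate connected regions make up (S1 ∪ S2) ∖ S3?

1

(S1 ∪ S2) ∖ S3 is a single connected region.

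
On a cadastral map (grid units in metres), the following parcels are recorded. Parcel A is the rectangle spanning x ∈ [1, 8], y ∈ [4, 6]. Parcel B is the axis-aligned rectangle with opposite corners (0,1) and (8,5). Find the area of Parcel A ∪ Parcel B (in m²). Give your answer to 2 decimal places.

By inclusion–exclusion:
Individual areas: |Parcel A| = 14, |Parcel B| = 32.
|Parcel A∩Parcel B|: x∈[1,8], y∈[4,5] → 7·1 = 7.
|Parcel A ∪ Parcel B| = 46 − 7 = 39.00.

39.00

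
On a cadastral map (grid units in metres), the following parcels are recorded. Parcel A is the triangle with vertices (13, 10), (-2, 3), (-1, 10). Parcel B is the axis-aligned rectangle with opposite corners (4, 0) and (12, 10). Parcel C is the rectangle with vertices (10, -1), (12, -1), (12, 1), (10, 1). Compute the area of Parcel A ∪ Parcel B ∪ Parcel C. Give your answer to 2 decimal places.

112.33

By inclusion–exclusion:
Individual areas: |Parcel A| = 49, |Parcel B| = 80, |Parcel C| = 4.
|Parcel A∩Parcel B| = 18.6667.
|Parcel A∩Parcel C| = 0.
|Parcel B∩Parcel C|: x∈[10,12], y∈[0,1] → 2·1 = 2.
|Parcel A∩Parcel B∩Parcel C| = 0.
|Parcel A ∪ Parcel B ∪ Parcel C| = 133 − 20.6667 + 0 = 112.33.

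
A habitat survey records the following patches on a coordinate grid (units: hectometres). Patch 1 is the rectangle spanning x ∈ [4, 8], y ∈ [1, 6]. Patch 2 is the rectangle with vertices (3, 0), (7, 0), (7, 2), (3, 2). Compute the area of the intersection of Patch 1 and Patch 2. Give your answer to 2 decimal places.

|Patch 1∩Patch 2|: x∈[4,7], y∈[1,2] → 3·1 = 3.

3.00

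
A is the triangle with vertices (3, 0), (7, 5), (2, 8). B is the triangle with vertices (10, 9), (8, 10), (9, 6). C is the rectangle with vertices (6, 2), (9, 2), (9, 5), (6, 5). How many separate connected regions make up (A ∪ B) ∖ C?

2

(A ∪ B) ∖ C splits into 2 disjoint pieces (area 17.875, area 3.5).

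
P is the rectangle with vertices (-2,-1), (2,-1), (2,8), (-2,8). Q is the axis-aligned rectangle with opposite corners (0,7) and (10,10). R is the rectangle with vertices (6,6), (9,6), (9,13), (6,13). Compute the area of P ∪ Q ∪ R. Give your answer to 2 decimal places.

76.00

By inclusion–exclusion:
Individual areas: |P| = 36, |Q| = 30, |R| = 21.
|P∩Q|: x∈[0,2], y∈[7,8] → 2·1 = 2.
|P∩R| = 0 (no overlap).
|Q∩R|: x∈[6,9], y∈[7,10] → 3·3 = 9.
|P∩Q∩R| = 0.
|P ∪ Q ∪ R| = 87 − 11 + 0 = 76.00.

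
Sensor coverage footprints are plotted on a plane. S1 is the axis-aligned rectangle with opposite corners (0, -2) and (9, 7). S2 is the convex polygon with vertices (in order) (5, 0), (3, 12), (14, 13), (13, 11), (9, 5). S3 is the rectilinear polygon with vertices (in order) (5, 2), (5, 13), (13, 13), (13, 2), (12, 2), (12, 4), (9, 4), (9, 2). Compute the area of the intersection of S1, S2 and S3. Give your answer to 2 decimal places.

16.40

The intersection is the polygon with vertices (9,5), (6.6,2), (5,2), (5,7), (9,7).
By the shoelace formula its area is 16.40.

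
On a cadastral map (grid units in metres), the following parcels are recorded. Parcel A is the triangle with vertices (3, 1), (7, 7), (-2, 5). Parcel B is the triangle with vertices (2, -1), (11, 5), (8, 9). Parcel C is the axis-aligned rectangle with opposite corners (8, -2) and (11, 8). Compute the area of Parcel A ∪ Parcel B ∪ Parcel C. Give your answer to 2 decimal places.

By inclusion–exclusion:
Individual areas: |Parcel A| = 23, |Parcel B| = 27, |Parcel C| = 30.
|Parcel A∩Parcel B| = 0.2949.
|Parcel A∩Parcel C| = 0.
|Parcel B∩Parcel C| = 8.625.
|Parcel A∩Parcel B∩Parcel C| = 0.
|Parcel A ∪ Parcel B ∪ Parcel C| = 80 − 8.9199 + 0 = 71.08.

71.08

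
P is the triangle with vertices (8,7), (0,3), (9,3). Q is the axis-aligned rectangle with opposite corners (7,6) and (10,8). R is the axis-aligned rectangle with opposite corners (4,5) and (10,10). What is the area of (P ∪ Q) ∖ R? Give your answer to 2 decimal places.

|P ∪ Q| = 23.125.
|(P ∪ Q) ∩ R| = 9.625.
|(P ∪ Q) ∖ R| = 23.125 − 9.625 = 13.50.

13.50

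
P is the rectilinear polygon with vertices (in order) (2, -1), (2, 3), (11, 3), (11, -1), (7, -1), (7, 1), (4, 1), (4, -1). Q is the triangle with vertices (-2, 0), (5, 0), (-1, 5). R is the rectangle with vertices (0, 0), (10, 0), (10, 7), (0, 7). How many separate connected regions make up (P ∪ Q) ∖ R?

(P ∪ Q) ∖ R splits into 3 disjoint pieces (area 7.0833, area 7, area 2).

3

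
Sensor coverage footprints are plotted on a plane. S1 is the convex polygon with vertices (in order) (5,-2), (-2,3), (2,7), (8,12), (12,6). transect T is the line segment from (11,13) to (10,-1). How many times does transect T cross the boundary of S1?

The segment meets the boundary at (10.367,4.133), (10.645,8.032).

2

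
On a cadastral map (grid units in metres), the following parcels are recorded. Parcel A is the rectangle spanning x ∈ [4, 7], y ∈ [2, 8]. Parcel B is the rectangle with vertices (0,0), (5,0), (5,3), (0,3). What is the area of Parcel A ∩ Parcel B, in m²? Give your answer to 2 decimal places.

|Parcel A∩Parcel B|: x∈[4,5], y∈[2,3] → 1·1 = 1.

1.00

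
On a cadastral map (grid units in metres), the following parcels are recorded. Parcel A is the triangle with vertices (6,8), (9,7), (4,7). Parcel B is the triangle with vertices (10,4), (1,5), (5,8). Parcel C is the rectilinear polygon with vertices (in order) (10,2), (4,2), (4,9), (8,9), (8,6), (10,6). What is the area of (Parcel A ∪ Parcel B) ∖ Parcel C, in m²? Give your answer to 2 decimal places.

4.04

|Parcel A ∪ Parcel B| = 17.2212.
|(Parcel A ∪ Parcel B) ∩ Parcel C| = 13.1795.
|(Parcel A ∪ Parcel B) ∖ Parcel C| = 17.2212 − 13.1795 = 4.04.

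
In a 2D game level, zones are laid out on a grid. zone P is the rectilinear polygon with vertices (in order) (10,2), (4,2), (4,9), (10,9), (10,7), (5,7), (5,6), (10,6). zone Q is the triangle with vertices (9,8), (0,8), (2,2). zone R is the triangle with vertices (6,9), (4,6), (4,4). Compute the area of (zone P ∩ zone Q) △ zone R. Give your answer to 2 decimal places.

6.83

|zone P ∩ zone Q| = 8.4643.
|(zone P ∩ zone Q) ∩ zone R| = 1.8167.
|(zone P ∩ zone Q) △ zone R| = 8.4643 + 2 − 3.6333 = 6.83.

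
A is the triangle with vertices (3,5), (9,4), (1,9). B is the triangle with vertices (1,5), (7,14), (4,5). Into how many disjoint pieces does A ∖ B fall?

A ∖ B splits into 2 disjoint pieces (area 5.1897, area 1.479).

2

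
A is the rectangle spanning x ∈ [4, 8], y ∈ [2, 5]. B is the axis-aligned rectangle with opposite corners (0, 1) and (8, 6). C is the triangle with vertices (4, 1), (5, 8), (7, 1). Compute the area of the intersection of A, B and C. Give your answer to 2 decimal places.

The intersection is the polygon with vertices (4.143,2), (4.571,5), (5.857,5), (6.714,2).
By the shoelace formula its area is 5.79.

5.79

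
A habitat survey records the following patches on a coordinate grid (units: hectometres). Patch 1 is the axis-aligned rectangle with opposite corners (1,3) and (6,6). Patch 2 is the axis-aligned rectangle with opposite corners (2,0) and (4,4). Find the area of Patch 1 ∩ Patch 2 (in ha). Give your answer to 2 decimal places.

|Patch 1∩Patch 2|: x∈[2,4], y∈[3,4] → 2·1 = 2.

2.00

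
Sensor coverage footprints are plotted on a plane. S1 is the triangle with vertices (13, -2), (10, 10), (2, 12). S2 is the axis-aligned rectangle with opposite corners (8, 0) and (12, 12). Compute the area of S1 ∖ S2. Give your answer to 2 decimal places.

19.98

|S1| = 45, |S1∩S2| = 25.0195.
|S1 ∖ S2| = |S1| − |S1∩S2| = 45 − 25.0195 = 19.98.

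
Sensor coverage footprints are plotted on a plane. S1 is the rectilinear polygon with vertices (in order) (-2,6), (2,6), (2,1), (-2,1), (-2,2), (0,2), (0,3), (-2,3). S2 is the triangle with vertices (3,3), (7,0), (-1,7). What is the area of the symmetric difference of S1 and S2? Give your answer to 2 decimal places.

19.02

|S1| = 18, |S2| = 2, |S1∩S2| = 0.4911.
|S1 △ S2| = |S1| + |S2| − 2·|S1∩S2| = 18 + 2 − 0.9821 = 19.02.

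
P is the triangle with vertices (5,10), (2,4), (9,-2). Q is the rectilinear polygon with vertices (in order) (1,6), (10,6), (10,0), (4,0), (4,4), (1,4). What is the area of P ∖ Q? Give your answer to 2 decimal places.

|P| = 30, |P∩Q| = 19.9524.
|P ∖ Q| = |P| − |P∩Q| = 30 − 19.9524 = 10.05.

10.05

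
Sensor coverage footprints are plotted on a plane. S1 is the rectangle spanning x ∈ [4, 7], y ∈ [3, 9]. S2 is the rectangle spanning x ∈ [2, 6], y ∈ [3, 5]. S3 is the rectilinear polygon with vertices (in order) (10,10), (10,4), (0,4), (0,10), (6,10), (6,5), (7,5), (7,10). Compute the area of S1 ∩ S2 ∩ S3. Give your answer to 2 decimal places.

2.00

The intersection is the polygon with vertices (6,5), (6,4), (4,4), (4,5).
By the shoelace formula its area is 2.00.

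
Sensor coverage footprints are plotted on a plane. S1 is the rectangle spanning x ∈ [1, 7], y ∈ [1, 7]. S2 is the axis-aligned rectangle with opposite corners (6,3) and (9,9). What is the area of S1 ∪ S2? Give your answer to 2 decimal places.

50.00

By inclusion–exclusion:
Individual areas: |S1| = 36, |S2| = 18.
|S1∩S2|: x∈[6,7], y∈[3,7] → 1·4 = 4.
|S1 ∪ S2| = 54 − 4 = 50.00.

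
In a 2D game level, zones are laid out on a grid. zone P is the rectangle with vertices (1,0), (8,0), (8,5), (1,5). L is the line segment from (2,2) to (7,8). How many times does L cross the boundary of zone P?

1

The segment meets the boundary at (4.5,5).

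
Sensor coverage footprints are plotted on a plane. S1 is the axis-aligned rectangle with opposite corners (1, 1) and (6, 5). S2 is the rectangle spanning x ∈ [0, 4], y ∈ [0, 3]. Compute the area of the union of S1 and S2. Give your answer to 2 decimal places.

By inclusion–exclusion:
Individual areas: |S1| = 20, |S2| = 12.
|S1∩S2|: x∈[1,4], y∈[1,3] → 3·2 = 6.
|S1 ∪ S2| = 32 − 6 = 26.00.

26.00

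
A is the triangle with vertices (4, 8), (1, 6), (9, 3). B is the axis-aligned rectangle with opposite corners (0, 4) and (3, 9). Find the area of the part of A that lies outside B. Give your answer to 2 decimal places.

|A| = 12.5, |A∩B| = 2.0833.
|A ∖ B| = |A| − |A∩B| = 12.5 − 2.0833 = 10.42.

10.42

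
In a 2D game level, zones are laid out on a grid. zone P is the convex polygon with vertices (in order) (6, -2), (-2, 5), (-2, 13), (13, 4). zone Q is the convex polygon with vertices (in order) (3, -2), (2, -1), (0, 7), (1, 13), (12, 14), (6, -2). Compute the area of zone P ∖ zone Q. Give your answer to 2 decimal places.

|zone P| = 108.5, |zone P∩zone Q| = 68.179.
|zone P ∖ zone Q| = |zone P| − |zone P∩zone Q| = 108.5 − 68.179 = 40.32.

40.32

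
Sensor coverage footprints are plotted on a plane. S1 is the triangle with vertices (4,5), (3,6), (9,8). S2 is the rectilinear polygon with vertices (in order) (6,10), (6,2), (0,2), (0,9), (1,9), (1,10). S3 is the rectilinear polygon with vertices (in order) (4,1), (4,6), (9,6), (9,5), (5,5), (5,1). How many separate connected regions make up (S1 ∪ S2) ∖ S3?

2

(S1 ∪ S2) ∖ S3 splits into 2 disjoint pieces (area 40.2, area 3).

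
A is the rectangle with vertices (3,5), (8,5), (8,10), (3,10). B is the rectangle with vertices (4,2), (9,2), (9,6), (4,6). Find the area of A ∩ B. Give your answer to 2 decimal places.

4.00

|A∩B|: x∈[4,8], y∈[5,6] → 4·1 = 4.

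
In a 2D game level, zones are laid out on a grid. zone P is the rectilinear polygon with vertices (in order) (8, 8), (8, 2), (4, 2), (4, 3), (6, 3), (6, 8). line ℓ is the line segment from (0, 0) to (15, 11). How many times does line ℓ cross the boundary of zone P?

4

The segment meets the boundary at (8,5.867), (6,4.4), (4,2.933), (4.091,3).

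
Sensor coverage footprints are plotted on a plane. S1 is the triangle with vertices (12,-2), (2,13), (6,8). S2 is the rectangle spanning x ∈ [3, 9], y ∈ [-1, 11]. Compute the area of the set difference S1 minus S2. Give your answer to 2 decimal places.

|S1| = 5, |S1∩S2| = 3.9833.
|S1 ∖ S2| = |S1| − |S1∩S2| = 5 − 3.9833 = 1.02.

1.02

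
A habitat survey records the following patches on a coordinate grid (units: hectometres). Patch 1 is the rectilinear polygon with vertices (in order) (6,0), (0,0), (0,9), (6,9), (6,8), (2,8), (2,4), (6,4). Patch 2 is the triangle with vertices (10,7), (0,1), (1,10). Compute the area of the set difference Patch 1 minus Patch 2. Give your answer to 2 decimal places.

20.72

|Patch 1| = 38, |Patch 1∩Patch 2| = 17.2778.
|Patch 1 ∖ Patch 2| = |Patch 1| − |Patch 1∩Patch 2| = 38 − 17.2778 = 20.72.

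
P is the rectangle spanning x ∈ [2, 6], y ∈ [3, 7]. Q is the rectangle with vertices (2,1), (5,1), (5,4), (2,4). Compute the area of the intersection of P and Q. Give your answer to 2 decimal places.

3.00

|P∩Q|: x∈[2,5], y∈[3,4] → 3·1 = 3.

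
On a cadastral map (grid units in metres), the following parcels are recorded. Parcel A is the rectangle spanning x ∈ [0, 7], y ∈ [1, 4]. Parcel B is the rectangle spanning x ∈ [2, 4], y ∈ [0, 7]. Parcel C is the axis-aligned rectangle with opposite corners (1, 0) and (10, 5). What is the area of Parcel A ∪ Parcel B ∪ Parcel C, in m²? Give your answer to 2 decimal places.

52.00

By inclusion–exclusion:
Individual areas: |Parcel A| = 21, |Parcel B| = 14, |Parcel C| = 45.
|Parcel A∩Parcel B|: x∈[2,4], y∈[1,4] → 2·3 = 6.
|Parcel A∩Parcel C|: x∈[1,7], y∈[1,4] → 6·3 = 18.
|Parcel B∩Parcel C|: x∈[2,4], y∈[0,5] → 2·5 = 10.
|Parcel A∩Parcel B∩Parcel C| = 6.
|Parcel A ∪ Parcel B ∪ Parcel C| = 80 − 34 + 6 = 52.00.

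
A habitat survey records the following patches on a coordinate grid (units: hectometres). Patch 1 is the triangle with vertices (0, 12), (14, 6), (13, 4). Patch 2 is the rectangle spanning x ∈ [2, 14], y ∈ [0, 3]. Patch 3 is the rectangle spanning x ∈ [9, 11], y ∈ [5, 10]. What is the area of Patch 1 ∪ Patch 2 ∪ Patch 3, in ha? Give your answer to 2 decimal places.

59.26

By inclusion–exclusion:
Individual areas: |Patch 1| = 17, |Patch 2| = 36, |Patch 3| = 10.
|Patch 1∩Patch 2| = 0.
|Patch 1∩Patch 3| = 3.7363.
|Patch 2∩Patch 3| = 0 (no overlap).
|Patch 1∩Patch 2∩Patch 3| = 0.
|Patch 1 ∪ Patch 2 ∪ Patch 3| = 63 − 3.7363 + 0 = 59.26.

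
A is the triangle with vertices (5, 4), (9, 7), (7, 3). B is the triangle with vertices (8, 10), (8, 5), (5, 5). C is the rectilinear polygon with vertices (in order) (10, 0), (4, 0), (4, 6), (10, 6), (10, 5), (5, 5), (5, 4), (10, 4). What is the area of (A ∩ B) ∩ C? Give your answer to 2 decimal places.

1.00

The region (A ∩ B) ∩ C is the polygon with vertices (8,5), (6.333,5), (7.667,6), (8,6).
By the shoelace formula its area is 1.00.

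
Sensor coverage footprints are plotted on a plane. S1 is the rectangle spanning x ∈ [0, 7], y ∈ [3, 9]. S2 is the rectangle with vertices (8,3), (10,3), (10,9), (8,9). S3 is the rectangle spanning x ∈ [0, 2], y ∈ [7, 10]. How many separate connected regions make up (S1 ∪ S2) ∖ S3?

(S1 ∪ S2) ∖ S3 splits into 2 disjoint pieces (area 38, area 12).

2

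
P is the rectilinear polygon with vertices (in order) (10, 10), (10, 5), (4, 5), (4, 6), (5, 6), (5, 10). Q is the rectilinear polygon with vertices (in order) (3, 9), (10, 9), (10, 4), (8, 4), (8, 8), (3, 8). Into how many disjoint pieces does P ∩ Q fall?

1

P ∩ Q is a single connected region.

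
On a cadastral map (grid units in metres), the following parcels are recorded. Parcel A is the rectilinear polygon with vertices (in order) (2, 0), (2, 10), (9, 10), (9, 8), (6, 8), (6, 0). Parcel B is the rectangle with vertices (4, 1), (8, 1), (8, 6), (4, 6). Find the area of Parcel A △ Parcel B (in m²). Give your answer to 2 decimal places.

|Parcel A| = 46, |Parcel B| = 20, |Parcel A∩Parcel B| = 10.
|Parcel A △ Parcel B| = |Parcel A| + |Parcel B| − 2·|Parcel A∩Parcel B| = 46 + 20 − 20 = 46.00.

46.00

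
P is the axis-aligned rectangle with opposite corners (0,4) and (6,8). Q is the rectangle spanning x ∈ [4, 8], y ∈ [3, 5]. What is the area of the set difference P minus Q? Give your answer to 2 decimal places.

|P∩Q|: x∈[4,6], y∈[4,5] → 2·1 = 2.
|P| = 24.
|P ∖ Q| = |P| − |P∩Q| = 24 − 2 = 22.00.

22.00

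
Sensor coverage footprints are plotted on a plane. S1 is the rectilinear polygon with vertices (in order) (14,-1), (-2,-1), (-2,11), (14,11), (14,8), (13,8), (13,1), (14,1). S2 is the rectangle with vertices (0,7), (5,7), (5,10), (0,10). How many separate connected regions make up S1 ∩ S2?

1

S1 ∩ S2 is a single connected region.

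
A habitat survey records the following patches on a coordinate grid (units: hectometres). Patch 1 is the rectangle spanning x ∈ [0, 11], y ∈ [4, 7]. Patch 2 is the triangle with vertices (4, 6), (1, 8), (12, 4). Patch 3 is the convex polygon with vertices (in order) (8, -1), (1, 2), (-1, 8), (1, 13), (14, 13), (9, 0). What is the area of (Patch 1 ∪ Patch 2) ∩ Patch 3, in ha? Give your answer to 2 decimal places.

|Patch 1 ∪ Patch 2| = 33.6818.
|(Patch 1 ∪ Patch 2) ∩ Patch 3| = 33.18.

33.18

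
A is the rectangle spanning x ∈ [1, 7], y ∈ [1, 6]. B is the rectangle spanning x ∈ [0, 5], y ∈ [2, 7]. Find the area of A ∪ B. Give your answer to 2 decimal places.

39.00

By inclusion–exclusion:
Individual areas: |A| = 30, |B| = 25.
|A∩B|: x∈[1,5], y∈[2,6] → 4·4 = 16.
|A ∪ B| = 55 − 16 = 39.00.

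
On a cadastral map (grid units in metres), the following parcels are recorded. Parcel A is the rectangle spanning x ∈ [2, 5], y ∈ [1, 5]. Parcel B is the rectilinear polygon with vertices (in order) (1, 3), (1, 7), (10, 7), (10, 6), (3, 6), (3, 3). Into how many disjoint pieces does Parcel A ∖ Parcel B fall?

1

Parcel A ∖ Parcel B is a single connected region.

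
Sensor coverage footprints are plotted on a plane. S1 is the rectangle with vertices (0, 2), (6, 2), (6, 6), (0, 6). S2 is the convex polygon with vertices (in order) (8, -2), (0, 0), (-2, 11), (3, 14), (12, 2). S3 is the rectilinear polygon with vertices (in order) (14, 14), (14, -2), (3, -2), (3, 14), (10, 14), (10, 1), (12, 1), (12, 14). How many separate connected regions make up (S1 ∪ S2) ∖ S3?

(S1 ∪ S2) ∖ S3 splits into 2 disjoint pieces (area 52.625, area 4.1667).

2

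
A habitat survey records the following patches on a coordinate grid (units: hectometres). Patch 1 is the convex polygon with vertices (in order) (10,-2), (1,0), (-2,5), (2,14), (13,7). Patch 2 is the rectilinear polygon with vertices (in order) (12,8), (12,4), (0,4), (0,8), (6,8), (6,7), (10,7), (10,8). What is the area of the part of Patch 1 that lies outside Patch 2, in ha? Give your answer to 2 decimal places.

|Patch 1| = 147.5, |Patch 1∩Patch 2| = 43.8961.
|Patch 1 ∖ Patch 2| = |Patch 1| − |Patch 1∩Patch 2| = 147.5 − 43.8961 = 103.60.

103.60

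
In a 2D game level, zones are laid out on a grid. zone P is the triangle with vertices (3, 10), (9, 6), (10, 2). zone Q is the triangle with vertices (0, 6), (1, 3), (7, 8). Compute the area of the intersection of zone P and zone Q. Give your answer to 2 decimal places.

The intersection is the polygon with vertices (6.556,7.63), (5.699,6.916), (5.2,7.486), (6.3,7.8).
By the shoelace formula its area is 0.56.

0.56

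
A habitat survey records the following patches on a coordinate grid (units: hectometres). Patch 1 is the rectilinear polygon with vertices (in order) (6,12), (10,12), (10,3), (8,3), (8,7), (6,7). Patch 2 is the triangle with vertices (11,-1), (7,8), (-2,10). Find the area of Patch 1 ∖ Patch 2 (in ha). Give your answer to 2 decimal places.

24.99

|Patch 1| = 28, |Patch 1∩Patch 2| = 3.0139.
|Patch 1 ∖ Patch 2| = |Patch 1| − |Patch 1∩Patch 2| = 28 − 3.0139 = 24.99.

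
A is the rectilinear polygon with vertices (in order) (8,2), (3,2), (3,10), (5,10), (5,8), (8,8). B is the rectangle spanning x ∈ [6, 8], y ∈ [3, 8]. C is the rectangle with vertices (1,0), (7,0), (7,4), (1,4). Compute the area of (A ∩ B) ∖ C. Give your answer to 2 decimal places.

|A ∩ B| = 10.
|(A ∩ B) ∩ C| = 1.
|(A ∩ B) ∖ C| = 10 − 1 = 9.00.

9.00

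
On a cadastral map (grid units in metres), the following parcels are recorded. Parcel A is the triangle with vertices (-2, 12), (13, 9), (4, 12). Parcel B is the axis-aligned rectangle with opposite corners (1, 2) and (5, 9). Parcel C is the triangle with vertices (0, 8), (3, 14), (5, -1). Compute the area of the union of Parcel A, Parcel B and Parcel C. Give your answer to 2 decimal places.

47.07

By inclusion–exclusion:
Individual areas: |Parcel A| = 9, |Parcel B| = 28, |Parcel C| = 28.5.
|Parcel A∩Parcel B| = 0.
|Parcel A∩Parcel C| = 1.3952.
|Parcel B∩Parcel C| = 17.0333.
|Parcel A∩Parcel B∩Parcel C| = 0.
|Parcel A ∪ Parcel B ∪ Parcel C| = 65.5 − 18.4286 + 0 = 47.07.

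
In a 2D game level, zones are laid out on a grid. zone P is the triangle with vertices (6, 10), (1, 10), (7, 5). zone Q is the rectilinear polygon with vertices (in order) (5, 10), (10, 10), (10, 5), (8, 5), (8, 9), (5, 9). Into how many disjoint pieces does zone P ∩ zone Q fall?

zone P ∩ zone Q is a single connected region.

1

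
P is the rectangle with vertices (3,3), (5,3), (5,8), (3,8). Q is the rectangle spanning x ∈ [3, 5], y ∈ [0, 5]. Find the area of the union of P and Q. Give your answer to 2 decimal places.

16.00

By inclusion–exclusion:
Individual areas: |P| = 10, |Q| = 10.
|P∩Q|: x∈[3,5], y∈[3,5] → 2·2 = 4.
|P ∪ Q| = 20 − 4 = 16.00.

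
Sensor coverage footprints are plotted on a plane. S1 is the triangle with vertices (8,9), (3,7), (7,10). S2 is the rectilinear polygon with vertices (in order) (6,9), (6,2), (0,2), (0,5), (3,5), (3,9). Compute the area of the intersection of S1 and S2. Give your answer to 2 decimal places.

The intersection is the polygon with vertices (3,7), (5.667,9), (6,9), (6,8.2).
By the shoelace formula its area is 1.53.

1.53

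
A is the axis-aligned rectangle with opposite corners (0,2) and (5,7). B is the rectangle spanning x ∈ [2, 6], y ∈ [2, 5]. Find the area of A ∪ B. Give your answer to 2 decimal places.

By inclusion–exclusion:
Individual areas: |A| = 25, |B| = 12.
|A∩B|: x∈[2,5], y∈[2,5] → 3·3 = 9.
|A ∪ B| = 37 − 9 = 28.00.

28.00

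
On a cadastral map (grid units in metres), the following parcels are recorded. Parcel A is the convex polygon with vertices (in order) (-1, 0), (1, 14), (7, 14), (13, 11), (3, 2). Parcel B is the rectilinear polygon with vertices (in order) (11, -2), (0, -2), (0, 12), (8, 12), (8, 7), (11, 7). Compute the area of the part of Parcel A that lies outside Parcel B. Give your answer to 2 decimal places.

34.65

|Parcel A| = 104, |Parcel A∩Parcel B| = 69.3532.
|Parcel A ∖ Parcel B| = |Parcel A| − |Parcel A∩Parcel B| = 104 − 69.3532 = 34.65.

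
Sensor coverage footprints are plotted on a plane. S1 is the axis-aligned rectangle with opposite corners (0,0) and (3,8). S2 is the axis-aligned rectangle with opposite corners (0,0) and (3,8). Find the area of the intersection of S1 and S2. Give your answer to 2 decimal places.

24.00

|S1∩S2|: x∈[0,3], y∈[0,8] → 3·8 = 24.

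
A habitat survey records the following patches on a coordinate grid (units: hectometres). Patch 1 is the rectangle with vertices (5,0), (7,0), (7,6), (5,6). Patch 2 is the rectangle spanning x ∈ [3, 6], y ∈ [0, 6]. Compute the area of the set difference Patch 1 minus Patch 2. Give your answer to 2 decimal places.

6.00

|Patch 1∩Patch 2|: x∈[5,6], y∈[0,6] → 1·6 = 6.
|Patch 1| = 12.
|Patch 1 ∖ Patch 2| = |Patch 1| − |Patch 1∩Patch 2| = 12 − 6 = 6.00.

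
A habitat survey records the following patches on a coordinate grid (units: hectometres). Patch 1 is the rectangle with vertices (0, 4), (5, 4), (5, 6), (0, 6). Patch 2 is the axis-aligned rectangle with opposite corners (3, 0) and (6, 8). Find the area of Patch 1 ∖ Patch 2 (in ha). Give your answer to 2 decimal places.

|Patch 1∩Patch 2|: x∈[3,5], y∈[4,6] → 2·2 = 4.
|Patch 1| = 10.
|Patch 1 ∖ Patch 2| = |Patch 1| − |Patch 1∩Patch 2| = 10 − 4 = 6.00.

6.00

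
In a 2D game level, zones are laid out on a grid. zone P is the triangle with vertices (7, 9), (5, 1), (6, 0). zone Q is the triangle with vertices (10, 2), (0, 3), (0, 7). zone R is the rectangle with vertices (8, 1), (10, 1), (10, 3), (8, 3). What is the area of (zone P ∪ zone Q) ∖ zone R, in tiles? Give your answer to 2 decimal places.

|zone P ∪ zone Q| = 23.7611.
|(zone P ∪ zone Q) ∩ zone R| = 0.8.
|(zone P ∪ zone Q) ∖ zone R| = 23.7611 − 0.8 = 22.96.

22.96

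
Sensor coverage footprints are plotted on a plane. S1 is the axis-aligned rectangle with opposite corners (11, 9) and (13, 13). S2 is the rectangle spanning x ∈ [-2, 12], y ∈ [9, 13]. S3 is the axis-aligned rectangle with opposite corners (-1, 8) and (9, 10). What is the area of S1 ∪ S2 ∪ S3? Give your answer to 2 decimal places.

70.00

By inclusion–exclusion:
Individual areas: |S1| = 8, |S2| = 56, |S3| = 20.
|S1∩S2|: x∈[11,12], y∈[9,13] → 1·4 = 4.
|S1∩S3| = 0 (no overlap).
|S2∩S3|: x∈[-1,9], y∈[9,10] → 10·1 = 10.
|S1∩S2∩S3| = 0.
|S1 ∪ S2 ∪ S3| = 84 − 14 + 0 = 70.00.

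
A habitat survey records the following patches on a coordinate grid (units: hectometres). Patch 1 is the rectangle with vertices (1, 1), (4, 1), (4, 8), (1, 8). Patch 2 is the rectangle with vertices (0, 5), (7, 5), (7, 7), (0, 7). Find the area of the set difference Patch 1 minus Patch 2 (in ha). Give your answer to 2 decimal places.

|Patch 1∩Patch 2|: x∈[1,4], y∈[5,7] → 3·2 = 6.
|Patch 1| = 21.
|Patch 1 ∖ Patch 2| = |Patch 1| − |Patch 1∩Patch 2| = 21 − 6 = 15.00.

15.00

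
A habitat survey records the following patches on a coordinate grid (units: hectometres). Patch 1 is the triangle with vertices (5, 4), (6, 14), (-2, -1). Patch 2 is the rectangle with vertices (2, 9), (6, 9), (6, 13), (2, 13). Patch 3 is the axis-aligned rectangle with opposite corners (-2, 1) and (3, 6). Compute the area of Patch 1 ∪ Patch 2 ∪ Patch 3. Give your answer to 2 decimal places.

By inclusion–exclusion:
Individual areas: |Patch 1| = 32.5, |Patch 2| = 16, |Patch 3| = 25.
|Patch 1∩Patch 2| = 5.2.
|Patch 1∩Patch 3| = 11.2714.
|Patch 2∩Patch 3| = 0 (no overlap).
|Patch 1∩Patch 2∩Patch 3| = 0.
|Patch 1 ∪ Patch 2 ∪ Patch 3| = 73.5 − 16.4714 + 0 = 57.03.

57.03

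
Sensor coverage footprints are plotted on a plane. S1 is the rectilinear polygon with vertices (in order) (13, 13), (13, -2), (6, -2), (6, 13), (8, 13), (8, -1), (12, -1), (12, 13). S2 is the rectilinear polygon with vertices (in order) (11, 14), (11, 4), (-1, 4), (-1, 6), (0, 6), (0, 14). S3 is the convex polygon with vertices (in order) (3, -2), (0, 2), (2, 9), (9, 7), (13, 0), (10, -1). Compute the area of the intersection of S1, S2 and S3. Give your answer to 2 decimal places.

The intersection is the polygon with vertices (8,4), (6,4), (6,7.857), (8,7.286).
By the shoelace formula its area is 7.14.

7.14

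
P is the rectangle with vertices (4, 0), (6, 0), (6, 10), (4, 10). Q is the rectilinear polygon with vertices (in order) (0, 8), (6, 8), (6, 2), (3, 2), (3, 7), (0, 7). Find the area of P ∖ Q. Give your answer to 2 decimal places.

|P| = 20, |P∩Q| = 12.
|P ∖ Q| = |P| − |P∩Q| = 20 − 12 = 8.00.

8.00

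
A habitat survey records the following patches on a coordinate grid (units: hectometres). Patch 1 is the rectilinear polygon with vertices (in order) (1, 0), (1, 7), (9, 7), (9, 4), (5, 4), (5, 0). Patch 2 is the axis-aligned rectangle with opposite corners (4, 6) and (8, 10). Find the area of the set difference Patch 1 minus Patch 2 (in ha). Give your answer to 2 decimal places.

36.00

|Patch 1| = 40, |Patch 1∩Patch 2| = 4.
|Patch 1 ∖ Patch 2| = |Patch 1| − |Patch 1∩Patch 2| = 40 − 4 = 36.00.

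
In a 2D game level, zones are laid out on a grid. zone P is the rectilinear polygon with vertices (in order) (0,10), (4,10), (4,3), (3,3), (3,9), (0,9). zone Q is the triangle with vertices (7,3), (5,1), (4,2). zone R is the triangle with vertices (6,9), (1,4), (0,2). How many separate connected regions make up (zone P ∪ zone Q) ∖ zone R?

3

(zone P ∪ zone Q) ∖ zone R splits into 3 disjoint pieces (area 6.5, area 3.0833, area 2).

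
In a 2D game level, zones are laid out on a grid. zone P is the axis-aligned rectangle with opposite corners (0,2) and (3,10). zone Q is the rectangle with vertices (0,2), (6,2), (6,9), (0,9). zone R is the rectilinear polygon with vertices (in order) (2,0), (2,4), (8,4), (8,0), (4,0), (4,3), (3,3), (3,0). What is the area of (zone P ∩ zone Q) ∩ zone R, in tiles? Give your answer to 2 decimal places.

2.00

The region (zone P ∩ zone Q) ∩ zone R is the polygon with vertices (2,2), (2,4), (3,4), (3,3), (3,2).
By the shoelace formula its area is 2.00.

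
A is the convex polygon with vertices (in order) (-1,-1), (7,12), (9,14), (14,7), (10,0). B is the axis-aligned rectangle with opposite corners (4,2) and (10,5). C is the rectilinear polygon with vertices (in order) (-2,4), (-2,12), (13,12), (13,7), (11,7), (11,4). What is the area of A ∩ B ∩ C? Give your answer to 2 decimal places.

The intersection is the polygon with vertices (4,5), (10,5), (10,4), (4,4).
By the shoelace formula its area is 6.00.

6.00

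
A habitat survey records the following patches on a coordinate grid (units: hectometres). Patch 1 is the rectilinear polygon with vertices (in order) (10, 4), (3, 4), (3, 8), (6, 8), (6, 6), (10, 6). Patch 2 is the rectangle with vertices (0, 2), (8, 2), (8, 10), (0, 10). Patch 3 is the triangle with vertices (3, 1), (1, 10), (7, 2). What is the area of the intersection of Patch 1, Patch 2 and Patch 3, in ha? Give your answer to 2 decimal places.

4.17

The intersection is the polygon with vertices (3,7.333), (5.5,4), (3,4).
By the shoelace formula its area is 4.17.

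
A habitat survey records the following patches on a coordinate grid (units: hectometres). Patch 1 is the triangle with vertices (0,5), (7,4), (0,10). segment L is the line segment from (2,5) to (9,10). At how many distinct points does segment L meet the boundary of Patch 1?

1

The segment meets the boundary at (4.091,6.494).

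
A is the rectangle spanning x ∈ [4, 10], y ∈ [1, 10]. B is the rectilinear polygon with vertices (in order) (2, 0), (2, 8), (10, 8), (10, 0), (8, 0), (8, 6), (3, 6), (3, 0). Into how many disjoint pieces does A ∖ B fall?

A ∖ B splits into 2 disjoint pieces (area 12, area 20).

2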